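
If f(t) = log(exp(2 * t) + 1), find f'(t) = 2*exp(2*t)/(exp(2*t) + 1)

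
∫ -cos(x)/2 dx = -sin(x)/2 + C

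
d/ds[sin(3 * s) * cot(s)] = 3*cos(3*s)/tan(s) - sin(3*s)/sin(s)^2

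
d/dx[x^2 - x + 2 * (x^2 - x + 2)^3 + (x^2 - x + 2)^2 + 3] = 12*x^5 - 30*x^4 + 76*x^3 - 84*x^2 + 84*x - 29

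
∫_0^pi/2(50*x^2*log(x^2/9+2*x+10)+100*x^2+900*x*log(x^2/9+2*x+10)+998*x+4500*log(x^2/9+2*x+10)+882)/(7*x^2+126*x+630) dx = -7*log(10) + (7 + 25*pi/7)*log(1 + (pi/6 + 3)^2)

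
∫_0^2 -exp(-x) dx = -1 + exp(-2)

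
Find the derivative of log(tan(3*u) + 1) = (3*tan(3*u)^2 + 3)/(tan(3*u) + 1)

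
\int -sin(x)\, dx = cos(x) + C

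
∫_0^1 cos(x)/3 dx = sin(1)/3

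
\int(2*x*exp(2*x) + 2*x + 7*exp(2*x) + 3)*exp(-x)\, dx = 2*(2*x + 5)*sinh(x) + C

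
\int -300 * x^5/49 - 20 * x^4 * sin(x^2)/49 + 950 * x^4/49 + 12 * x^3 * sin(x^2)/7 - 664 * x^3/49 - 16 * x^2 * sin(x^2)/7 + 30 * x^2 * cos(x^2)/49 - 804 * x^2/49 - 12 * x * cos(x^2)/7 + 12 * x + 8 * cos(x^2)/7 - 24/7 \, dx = -2*x*(5*x^2 - 21*x + 28)*(5*x^3 + 2*x^2 - 3*x - cos(x^2) + 3)/49 + C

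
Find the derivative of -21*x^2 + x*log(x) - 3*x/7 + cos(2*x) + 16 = -42*x + log(x) - 2*sin(2*x) + 4/7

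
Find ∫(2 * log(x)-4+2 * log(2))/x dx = (log(2*x) - 2)^2 + C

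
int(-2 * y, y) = -y^2 + C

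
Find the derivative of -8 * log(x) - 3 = -8/x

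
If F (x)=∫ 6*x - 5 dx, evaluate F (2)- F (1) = 4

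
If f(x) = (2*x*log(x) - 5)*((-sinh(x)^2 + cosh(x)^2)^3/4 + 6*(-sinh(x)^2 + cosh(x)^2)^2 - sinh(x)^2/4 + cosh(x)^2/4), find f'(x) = -log(x)*sinh(x)^6/2 - 3*log(x)*sinh(x)^4/2 - 3*log(x)*sinh(x)^2/2 + log(x)*cosh(x)^6/2 + 25*log(x)/2 - sinh(x)^6/2 - 3*sinh(x)^4/2 - 3*sinh(x)^2/2 + cosh(x)^6/2 + 25/2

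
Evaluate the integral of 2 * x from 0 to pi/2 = pi^2/4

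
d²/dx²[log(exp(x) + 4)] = 4*exp(x)/(exp(2*x) + 8*exp(x) + 16)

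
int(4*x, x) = 2*x^2 + C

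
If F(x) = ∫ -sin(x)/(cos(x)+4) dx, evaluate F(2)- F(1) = -log(cos(1) + 4) + log(cos(2) + 4)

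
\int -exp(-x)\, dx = exp(-x) + C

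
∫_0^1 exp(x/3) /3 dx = -1 + exp(1/3)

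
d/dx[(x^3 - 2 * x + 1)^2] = 6*x^5 - 16*x^3 + 6*x^2 + 8*x - 4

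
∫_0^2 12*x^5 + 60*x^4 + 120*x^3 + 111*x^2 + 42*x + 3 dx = 1378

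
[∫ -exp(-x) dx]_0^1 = -1 + exp(-1)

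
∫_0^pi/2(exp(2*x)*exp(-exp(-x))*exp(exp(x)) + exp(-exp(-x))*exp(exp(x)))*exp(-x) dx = -1 + exp(-exp(-pi/2) + exp(pi/2))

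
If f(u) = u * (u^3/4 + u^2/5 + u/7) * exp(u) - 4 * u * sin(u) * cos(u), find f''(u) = u^4*exp(u)/4 + 11*u^3*exp(u)/5 + 152*u^2*exp(u)/35 + 62*u*exp(u)/35 + 8*u*sin(2*u) + 2*exp(u)/7 - 8*cos(2*u)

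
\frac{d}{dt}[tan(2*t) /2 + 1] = cos(2*t)^(-2)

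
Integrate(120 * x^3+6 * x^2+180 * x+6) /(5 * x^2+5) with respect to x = 12*x^2 + 6*x/5 + 6*log(x^2 + 1) + C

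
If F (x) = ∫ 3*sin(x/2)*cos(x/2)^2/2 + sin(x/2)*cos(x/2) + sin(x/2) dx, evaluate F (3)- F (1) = -5*cos(3/2)/2 - cos(9/2)/4 + cos(1)/2 - cos(3)/2 + 11*cos(1/2)/4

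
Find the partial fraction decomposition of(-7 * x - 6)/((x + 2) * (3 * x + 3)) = -8/(3*(x + 2)) + 1/(3*(x + 1))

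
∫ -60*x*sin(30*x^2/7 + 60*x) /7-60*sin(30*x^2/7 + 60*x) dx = cos(30*x*(x + 14)/7) + C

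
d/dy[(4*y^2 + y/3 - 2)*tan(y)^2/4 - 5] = 2*y^2*tan(y)^3 + 2*y^2*tan(y) + y*tan(y)^3/6 + 2*y*tan(y)^2 + y*tan(y)/6 - tan(y)^3 + tan(y)^2/12 - tan(y)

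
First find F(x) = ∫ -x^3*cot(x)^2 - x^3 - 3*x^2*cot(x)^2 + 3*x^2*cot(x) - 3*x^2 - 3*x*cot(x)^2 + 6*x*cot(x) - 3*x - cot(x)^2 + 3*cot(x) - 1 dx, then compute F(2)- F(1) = 27*cot(2) - 8*cot(1)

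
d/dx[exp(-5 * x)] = -5*exp(-5*x)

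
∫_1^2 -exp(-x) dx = -exp(-1) + exp(-2)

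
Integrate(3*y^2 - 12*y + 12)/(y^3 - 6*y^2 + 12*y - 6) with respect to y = log((y - 2)^3 + 2) + C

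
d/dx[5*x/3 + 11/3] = 5/3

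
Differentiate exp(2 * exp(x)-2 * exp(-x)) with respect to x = (2*exp(2*exp(x) - 2*exp(-x)) + 2*exp(2*x + 2*exp(x) - 2*exp(-x)))*exp(-x)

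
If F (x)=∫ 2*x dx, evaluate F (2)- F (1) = 3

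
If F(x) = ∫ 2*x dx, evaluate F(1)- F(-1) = 0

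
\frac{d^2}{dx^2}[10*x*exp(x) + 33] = 10*x*exp(x) + 20*exp(x)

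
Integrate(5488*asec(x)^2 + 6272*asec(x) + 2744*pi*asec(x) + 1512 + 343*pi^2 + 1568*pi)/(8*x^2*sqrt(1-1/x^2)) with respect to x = (28*asec(x) + 7*pi + 24)^3/96 - (28*asec(x) + 7*pi + 24)^2/4 + 21*asec(x) + C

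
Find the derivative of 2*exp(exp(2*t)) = 4*exp(2*t + exp(2*t))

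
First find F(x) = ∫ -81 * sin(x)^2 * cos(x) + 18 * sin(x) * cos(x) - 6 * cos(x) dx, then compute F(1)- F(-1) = -54*sin(1)^3 - 12*sin(1)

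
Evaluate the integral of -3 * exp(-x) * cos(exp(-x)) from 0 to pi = -3*sin(1) + 3*sin(exp(-pi))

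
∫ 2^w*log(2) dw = 2^w + C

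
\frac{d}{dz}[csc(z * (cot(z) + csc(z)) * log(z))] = (z*log(z)*cos(z)/sin(z)^2 + z*log(z)/sin(z)^2 - log(z)/tan(z) - log(z)/sin(z) - 1/tan(z) - 1/sin(z))*cos(z*(1/tan(z) + 1/sin(z))*log(z))/sin(z*(1/tan(z) + 1/sin(z))*log(z))^2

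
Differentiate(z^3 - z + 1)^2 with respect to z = 6*z^5 - 8*z^3 + 6*z^2 + 2*z - 2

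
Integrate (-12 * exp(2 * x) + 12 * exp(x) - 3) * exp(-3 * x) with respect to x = -(2*exp(x) - 1)^3*exp(-3*x) + C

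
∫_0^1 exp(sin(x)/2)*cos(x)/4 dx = -1/2 + exp(sin(1)/2)/2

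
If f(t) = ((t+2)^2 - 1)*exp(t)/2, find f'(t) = t^2*exp(t)/2 + 3*t*exp(t) + 7*exp(t)/2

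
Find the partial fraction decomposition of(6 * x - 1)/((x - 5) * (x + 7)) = 43/(12*(x + 7)) + 29/(12*(x - 5))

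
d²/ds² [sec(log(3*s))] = (2*tan(log(s) + log(3))^2*sec(log(s) + log(3)) - tan(log(s) + log(3))*sec(log(s) + log(3)) + sec(log(s) + log(3)))/s^2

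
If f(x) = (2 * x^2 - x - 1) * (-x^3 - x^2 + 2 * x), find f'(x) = -10*x^4 - 4*x^3 + 18*x^2 - 2*x - 2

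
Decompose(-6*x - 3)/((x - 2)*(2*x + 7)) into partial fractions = -36/(11*(2*x + 7)) - 15/(11*(x - 2))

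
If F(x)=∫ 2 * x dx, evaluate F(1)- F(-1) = 0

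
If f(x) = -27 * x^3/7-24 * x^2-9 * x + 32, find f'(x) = -81*x^2/7 - 48*x - 9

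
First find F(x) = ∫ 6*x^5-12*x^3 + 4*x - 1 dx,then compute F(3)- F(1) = 502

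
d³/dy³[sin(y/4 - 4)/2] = -cos(y/4 - 4)/128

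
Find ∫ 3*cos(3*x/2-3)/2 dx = sin(3*x/2 - 3) + C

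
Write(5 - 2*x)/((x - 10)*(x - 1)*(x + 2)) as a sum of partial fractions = 1/(4*(x + 2)) - 1/(9*(x - 1)) - 5/(36*(x - 10))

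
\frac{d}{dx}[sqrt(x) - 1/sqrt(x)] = (x + 1)/(2*x^(3/2))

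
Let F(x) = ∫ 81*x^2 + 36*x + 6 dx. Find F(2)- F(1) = 249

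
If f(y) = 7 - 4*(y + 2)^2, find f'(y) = -8*y - 16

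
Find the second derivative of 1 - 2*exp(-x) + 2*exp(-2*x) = (8 - 2*exp(x))*exp(-2*x)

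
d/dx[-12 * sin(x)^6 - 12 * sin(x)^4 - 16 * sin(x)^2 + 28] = -8*(9*sin(x)^4 + 6*sin(x)^2 + 4)*sin(x)*cos(x)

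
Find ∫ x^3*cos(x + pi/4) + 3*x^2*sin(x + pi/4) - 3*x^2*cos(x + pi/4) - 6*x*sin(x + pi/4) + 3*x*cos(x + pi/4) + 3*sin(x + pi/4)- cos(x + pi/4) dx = (x - 1)^3*sin(x + pi/4) + C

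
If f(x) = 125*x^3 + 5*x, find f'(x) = 375*x^2 + 5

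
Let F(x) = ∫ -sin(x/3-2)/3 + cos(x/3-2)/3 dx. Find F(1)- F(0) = -sin(5/3) + cos(5/3) - cos(2) + sin(2)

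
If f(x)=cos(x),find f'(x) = -sin(x)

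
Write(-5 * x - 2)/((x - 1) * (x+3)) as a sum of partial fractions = -13/(4*(x + 3)) - 7/(4*(x - 1))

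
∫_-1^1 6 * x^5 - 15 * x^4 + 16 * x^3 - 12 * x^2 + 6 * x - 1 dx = -16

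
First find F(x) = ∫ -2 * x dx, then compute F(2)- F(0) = -4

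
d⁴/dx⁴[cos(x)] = cos(x)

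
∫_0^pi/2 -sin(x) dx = -1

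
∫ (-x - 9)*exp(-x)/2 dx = (x + 10)*exp(-x)/2 + C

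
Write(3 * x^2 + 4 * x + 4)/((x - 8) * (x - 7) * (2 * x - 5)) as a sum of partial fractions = 131/(99*(2*x - 5)) - 179/(9*(x - 7)) + 228/(11*(x - 8))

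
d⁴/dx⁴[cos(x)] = cos(x)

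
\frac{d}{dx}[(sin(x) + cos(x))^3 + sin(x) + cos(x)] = sqrt(2)*(3*sin(3*x + pi/4) + 5*cos(x + pi/4))/2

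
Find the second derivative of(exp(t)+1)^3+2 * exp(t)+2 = 9*exp(3*t) + 12*exp(2*t) + 5*exp(t)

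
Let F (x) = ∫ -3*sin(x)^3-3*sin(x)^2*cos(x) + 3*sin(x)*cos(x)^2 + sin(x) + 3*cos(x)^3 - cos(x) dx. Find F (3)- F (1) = -(cos(1) + sin(1))^3 + (cos(3) + sin(3))^3 - sin(3) + cos(1) + sin(1) - cos(3)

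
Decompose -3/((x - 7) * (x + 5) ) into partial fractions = 1/(4*(x + 5)) - 1/(4*(x - 7))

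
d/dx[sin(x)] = cos(x)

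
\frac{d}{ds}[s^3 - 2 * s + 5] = 3*s^2 - 2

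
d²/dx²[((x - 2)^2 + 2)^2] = 12*x^2 - 48*x + 56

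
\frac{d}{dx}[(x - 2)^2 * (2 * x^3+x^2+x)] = 10*x^4 - 28*x^3 + 15*x^2 + 4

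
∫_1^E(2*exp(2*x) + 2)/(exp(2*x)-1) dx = -2*log(E - exp(-1)) + 2*log(-exp(-E) + exp(E))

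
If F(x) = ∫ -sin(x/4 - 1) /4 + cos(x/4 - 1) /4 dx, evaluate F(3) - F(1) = -cos(3/4) - sin(1/4) + sin(3/4) + cos(1/4)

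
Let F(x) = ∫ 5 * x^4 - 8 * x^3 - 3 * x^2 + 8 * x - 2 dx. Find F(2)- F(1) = 4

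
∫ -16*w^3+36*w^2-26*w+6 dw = -4*w^4 + 12*w^3 - 13*w^2 + 6*w + C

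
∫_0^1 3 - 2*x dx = 2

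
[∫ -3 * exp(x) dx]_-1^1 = -3*E + 3*exp(-1)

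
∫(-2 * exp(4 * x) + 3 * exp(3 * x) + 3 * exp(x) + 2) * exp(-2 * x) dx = -4*sinh(x)^2 + 6*sinh(x) + C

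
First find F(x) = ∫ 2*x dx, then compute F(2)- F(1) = 3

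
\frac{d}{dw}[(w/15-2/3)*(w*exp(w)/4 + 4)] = w^2*exp(w)/60 - 2*w*exp(w)/15 - exp(w)/6 + 4/15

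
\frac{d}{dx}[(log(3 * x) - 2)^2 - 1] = (2*log(x) - 4 + 2*log(3))/x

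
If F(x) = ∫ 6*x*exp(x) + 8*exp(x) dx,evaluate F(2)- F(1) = -8*E + 14*exp(2)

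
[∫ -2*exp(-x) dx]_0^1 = -3 + (2 + E)*exp(-1)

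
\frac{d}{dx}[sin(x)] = cos(x)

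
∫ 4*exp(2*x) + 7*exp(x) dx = (2*exp(x) + 7)*exp(x) + C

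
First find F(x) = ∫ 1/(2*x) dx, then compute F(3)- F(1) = -log(2)/2 + log(6)/2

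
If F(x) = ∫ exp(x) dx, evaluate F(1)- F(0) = -1 + E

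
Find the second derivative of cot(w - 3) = 2*cos(w - 3)/sin(w - 3)^3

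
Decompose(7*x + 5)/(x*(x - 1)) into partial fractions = 12/(x - 1) - 5/x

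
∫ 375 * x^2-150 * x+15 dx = 125*x^3 - 75*x^2 + 15*x + C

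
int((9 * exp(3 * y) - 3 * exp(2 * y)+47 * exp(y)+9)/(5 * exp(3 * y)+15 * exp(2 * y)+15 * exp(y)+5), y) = (9*y*exp(2*y) + 18*y*exp(y) + 9*y - 15*exp(2*y) - 10)/(5*(exp(2*y) + 2*exp(y) + 1)) + C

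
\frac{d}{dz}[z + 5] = 1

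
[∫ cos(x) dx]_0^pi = 0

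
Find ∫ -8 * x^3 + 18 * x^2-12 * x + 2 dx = -2*x^4 + 6*x^3 - 6*x^2 + 2*x + C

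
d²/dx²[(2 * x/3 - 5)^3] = 16*x/9 - 40/3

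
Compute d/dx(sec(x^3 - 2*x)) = 3*x^2*tan(x^3 - 2*x)*sec(x^3 - 2*x) - 2*tan(x^3 - 2*x)*sec(x^3 - 2*x)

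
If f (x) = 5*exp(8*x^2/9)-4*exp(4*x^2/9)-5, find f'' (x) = 1280*x^2*exp(8*x^2/9)/81 - 256*x^2*exp(4*x^2/9)/81 + 80*exp(8*x^2/9)/9 - 32*exp(4*x^2/9)/9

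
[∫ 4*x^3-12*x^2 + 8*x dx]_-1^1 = -8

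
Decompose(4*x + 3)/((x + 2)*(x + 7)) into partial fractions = 5/(x + 7) - 1/(x + 2)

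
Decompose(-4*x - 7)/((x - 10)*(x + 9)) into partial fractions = -29/(19*(x + 9)) - 47/(19*(x - 10))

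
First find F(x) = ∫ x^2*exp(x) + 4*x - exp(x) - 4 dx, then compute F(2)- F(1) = 2 + exp(2)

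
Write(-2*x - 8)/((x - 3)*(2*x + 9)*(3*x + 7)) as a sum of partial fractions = 15/(104*(3*x + 7)) + 4/(195*(2*x + 9)) - 7/(120*(x - 3))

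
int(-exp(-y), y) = exp(-y) + C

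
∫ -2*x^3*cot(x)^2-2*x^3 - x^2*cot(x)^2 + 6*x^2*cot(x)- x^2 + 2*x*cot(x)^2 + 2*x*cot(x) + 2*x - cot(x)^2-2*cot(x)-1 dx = (2*x^3 + x^2 - 2*x + 1)*cot(x) + C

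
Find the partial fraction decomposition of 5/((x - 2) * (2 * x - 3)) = -10/(2*x - 3) + 5/(x - 2)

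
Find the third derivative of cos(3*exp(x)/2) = 3*(9*exp(2*x)*sin(3*exp(x)/2) - 18*exp(x)*cos(3*exp(x)/2) - 4*sin(3*exp(x)/2))*exp(x)/8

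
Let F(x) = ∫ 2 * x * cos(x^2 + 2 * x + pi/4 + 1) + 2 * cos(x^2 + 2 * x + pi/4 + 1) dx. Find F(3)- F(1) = sin(pi/4 + 16) - sin(pi/4 + 4)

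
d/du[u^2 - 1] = 2*u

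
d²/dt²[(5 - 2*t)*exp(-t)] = (9 - 2*t)*exp(-t)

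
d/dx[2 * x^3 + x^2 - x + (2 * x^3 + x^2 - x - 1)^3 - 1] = 72*x^8 + 96*x^7 - 42*x^6 - 138*x^5 - 45*x^4 + 48*x^3 + 39*x^2 + 2*x - 4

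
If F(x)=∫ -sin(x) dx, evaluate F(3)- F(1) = cos(3) - cos(1)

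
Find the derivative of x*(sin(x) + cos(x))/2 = sqrt(2)*(x*cos(x + pi/4) + sin(x + pi/4))/2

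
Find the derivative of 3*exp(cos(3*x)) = -9*exp(cos(3*x))*sin(3*x)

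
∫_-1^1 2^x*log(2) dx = 3/2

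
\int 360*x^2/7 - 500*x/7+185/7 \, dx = 120*x^3/7 - 250*x^2/7 + 185*x/7 + C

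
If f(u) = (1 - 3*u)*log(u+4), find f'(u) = (-3*u*log(u + 4) - 3*u - 12*log(u + 4) + 1)/(u + 4)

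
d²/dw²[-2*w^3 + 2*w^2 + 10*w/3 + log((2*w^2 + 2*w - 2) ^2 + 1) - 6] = (-192*w^9 - 704*w^8 - 128*w^7 + 1600*w^6 + 160*w^5 - 2176*w^4 + 288*w^3 + 1264*w^2 - 444*w - 4)/(16*w^8 + 64*w^7 + 32*w^6 - 128*w^5 - 72*w^4 + 144*w^3 + 24*w^2 - 80*w + 25)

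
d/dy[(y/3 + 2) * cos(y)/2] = -y*sin(y)/6 - sin(y) + cos(y)/6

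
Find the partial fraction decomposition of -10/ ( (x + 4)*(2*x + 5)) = -20/(3*(2*x + 5)) + 10/(3*(x + 4))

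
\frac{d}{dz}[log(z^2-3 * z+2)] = (2*z - 3)/(z^2 - 3*z + 2)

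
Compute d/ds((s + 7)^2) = 2*s + 14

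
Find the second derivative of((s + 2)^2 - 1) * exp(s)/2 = s^2*exp(s)/2 + 4*s*exp(s) + 13*exp(s)/2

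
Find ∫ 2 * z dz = z^2 + C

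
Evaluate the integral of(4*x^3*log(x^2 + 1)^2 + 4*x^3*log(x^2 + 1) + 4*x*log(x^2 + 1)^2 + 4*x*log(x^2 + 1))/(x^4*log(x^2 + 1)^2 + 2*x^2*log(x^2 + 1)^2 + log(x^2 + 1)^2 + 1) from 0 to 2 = log(1 + 25*log(5)^2)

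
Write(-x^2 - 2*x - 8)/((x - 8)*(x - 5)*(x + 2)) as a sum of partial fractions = -4/(35*(x + 2)) + 43/(21*(x - 5)) - 44/(15*(x - 8))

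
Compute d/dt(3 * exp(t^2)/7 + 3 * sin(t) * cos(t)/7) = 6*t*exp(t^2)/7 + 3*cos(2*t)/7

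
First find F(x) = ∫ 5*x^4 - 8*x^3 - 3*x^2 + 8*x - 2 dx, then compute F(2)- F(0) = 4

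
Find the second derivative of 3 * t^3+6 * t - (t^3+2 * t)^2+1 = -30*t^4 - 48*t^2 + 18*t - 8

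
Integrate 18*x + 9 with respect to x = 9*x^2 + 9*x + C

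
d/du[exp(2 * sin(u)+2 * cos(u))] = 2*sqrt(2)*exp(2*sin(u))*exp(2*cos(u))*cos(u + pi/4)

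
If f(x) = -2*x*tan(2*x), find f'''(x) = -96*x*tan(2*x)^4 - 128*x*tan(2*x)^2 - 32*x - 48*tan(2*x)^3 - 48*tan(2*x)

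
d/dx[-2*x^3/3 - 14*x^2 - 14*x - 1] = -2*x^2 - 28*x - 14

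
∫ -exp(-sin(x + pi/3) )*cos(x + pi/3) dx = exp(-sin(x + pi/3)) + C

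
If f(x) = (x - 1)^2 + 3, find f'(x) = 2*x - 2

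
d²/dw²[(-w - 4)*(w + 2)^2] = -6*w - 16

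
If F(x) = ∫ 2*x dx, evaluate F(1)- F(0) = 1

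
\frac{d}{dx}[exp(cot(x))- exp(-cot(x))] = -(exp(2/tan(x)) + 1)*exp(-cot(x))/sin(x)^2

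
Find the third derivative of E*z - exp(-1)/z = 6*exp(-1)/z^4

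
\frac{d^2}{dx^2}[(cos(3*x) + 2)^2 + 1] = -36*cos(3*x) - 18*cos(6*x)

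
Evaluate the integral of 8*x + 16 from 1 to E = -36 + (-2*E - 4)^2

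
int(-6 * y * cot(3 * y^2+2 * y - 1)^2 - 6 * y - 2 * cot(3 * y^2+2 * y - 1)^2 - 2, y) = cot(3*y^2 + 2*y - 1) + C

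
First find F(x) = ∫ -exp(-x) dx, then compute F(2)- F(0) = -1 + exp(-2)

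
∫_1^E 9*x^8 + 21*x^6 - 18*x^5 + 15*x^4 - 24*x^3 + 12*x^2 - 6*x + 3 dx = -1 + (-1 + E + exp(3))^3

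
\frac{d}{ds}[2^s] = 2^s*log(2)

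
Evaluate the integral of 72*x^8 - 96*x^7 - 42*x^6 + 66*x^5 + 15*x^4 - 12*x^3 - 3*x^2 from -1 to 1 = 8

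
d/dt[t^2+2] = 2*t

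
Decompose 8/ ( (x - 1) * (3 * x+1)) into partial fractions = -6/(3*x + 1) + 2/(x - 1)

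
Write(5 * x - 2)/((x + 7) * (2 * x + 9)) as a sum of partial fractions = -49/(5*(2*x + 9)) + 37/(5*(x + 7))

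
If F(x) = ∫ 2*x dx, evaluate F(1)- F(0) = 1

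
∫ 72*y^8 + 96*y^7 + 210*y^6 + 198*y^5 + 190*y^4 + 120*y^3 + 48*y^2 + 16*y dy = 8*y^9 + 12*y^8 + 30*y^7 + 33*y^6 + 38*y^5 + 30*y^4 + 16*y^3 + 8*y^2 + C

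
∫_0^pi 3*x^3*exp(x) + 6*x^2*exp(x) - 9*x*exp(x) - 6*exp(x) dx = 3 + 3*(-pi^2 - pi - 1 + pi^3)*exp(pi)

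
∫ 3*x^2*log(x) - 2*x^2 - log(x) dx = x*(x^2 - 1)*(log(x) - 1) + C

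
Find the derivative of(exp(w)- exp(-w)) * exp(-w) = 2*exp(-2*w)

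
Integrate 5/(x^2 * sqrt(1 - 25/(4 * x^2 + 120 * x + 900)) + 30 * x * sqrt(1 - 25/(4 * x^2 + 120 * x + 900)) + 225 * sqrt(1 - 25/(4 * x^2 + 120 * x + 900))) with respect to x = 2*asec(2*x/5 + 6) + C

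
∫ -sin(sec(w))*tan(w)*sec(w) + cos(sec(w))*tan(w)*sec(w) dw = sqrt(2)*sin(pi/4 + 1/cos(w)) + C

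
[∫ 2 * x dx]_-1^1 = 0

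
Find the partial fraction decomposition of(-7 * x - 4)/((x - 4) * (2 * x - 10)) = 16/(x - 4) - 39/(2*(x - 5))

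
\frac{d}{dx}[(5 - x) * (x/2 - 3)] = 11/2 - x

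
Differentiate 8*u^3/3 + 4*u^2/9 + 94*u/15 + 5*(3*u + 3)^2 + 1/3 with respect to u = 8*u^2 + 818*u/9 + 1444/15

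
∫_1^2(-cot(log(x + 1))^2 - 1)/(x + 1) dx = -cot(log(2)) + cot(log(3))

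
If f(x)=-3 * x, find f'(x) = -3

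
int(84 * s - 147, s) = 42*s^2 - 147*s + C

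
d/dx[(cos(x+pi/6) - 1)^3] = -3*sin(x + pi/6)*cos(x + pi/6)^2 - 3*sin(x + pi/6) + 3*sin(2*x + pi/3)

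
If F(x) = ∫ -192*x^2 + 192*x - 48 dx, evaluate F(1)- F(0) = -16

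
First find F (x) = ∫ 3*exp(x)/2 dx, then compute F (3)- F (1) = -3*E/2 + 3*exp(3)/2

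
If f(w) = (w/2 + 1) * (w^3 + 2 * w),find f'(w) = 2*w^3 + 3*w^2 + 2*w + 2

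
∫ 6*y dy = 3*y^2 + C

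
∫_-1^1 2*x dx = 0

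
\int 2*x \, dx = x^2 + C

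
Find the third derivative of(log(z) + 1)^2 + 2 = (4*log(z) - 2)/z^3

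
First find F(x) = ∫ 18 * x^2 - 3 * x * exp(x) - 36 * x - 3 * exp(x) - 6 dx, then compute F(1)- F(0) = -18 - 3*E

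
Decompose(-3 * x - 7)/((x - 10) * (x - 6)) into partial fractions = 25/(4*(x - 6)) - 37/(4*(x - 10))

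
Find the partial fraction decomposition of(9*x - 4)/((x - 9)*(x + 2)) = 2/(x + 2) + 7/(x - 9)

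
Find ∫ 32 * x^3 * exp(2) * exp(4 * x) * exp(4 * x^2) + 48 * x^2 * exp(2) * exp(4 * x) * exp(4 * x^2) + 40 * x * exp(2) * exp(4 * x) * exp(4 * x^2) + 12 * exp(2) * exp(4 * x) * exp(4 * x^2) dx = (4*x^2 + 4*x + 2)*exp(4*x^2 + 4*x + 2) + C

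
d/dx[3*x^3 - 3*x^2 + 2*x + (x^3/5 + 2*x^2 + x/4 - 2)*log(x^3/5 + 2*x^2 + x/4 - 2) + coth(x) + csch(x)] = 3*x^2*log(x^3/5 + 2*x^2 + x/4 - 2)/5 + 48*x^2/5 + 4*x*log(x^3/5 + 2*x^2 + x/4 - 2) - 2*x + log(x^3/5 + 2*x^2 + x/4 - 2)/4 + 9/4 - cosh(x)/sinh(x)^2 - 1/sinh(x)^2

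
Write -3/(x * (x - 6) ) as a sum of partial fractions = -1/(2*(x - 6)) + 1/(2*x)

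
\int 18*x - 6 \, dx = 9*x^2 - 6*x + C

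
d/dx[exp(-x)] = -exp(-x)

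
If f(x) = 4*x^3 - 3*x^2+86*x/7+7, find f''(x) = 24*x - 6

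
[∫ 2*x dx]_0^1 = 1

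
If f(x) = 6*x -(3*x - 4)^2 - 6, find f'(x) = 30 - 18*x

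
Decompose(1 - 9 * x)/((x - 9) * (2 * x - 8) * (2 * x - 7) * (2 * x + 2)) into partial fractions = -61/(99*(2*x - 7)) - 1/(180*(x + 1)) + 7/(20*(x - 4)) - 2/(55*(x - 9))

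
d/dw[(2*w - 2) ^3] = 24*w^2 - 48*w + 24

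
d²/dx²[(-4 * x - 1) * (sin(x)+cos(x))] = 4*x*sin(x) + 4*x*cos(x) + 9*sin(x) - 7*cos(x)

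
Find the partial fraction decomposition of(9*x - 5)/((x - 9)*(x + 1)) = 7/(5*(x + 1)) + 38/(5*(x - 9))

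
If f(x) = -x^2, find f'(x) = -2*x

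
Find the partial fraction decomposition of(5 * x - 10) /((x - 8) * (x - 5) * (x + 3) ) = -25/(88*(x + 3)) - 5/(8*(x - 5)) + 10/(11*(x - 8))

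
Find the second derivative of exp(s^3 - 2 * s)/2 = 9*s^4*exp(s^3 - 2*s)/2 - 6*s^2*exp(s^3 - 2*s) + 3*s*exp(s^3 - 2*s) + 2*exp(s^3 - 2*s)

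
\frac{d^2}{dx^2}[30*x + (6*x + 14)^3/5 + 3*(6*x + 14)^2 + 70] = 1296*x/5 + 4104/5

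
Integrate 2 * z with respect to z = z^2 + C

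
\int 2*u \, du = u^2 + C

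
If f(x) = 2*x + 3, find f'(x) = 2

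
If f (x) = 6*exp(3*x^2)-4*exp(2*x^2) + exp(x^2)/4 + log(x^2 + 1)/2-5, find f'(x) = (72*x^3*exp(3*x^2) - 32*x^3*exp(2*x^2) + x^3*exp(x^2) + 72*x*exp(3*x^2) - 32*x*exp(2*x^2) + x*exp(x^2) + 2*x)/(2*x^2 + 2)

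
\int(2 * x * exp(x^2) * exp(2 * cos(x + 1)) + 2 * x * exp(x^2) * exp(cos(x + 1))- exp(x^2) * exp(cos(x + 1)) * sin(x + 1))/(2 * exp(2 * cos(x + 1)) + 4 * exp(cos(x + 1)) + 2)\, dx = exp(x^2 + cos(x + 1))/(2*(exp(cos(x + 1)) + 1)) + C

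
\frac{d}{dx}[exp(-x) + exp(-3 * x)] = (-exp(2*x) - 3)*exp(-3*x)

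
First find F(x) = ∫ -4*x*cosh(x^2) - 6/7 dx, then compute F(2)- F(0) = -2*sinh(4) - 12/7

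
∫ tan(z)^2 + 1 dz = tan(z) + C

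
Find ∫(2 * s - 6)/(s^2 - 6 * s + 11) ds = log((s - 3)^2 + 2) + C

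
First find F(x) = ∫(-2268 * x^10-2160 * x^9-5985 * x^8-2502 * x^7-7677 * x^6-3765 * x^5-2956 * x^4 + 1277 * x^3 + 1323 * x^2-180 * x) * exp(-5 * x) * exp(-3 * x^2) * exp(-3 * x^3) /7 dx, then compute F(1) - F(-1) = -680*exp(5)/7 + 242*exp(-11)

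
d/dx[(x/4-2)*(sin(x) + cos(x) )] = -x*sin(x)/4 + x*cos(x)/4 + 9*sin(x)/4 - 7*cos(x)/4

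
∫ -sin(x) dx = cos(x) + C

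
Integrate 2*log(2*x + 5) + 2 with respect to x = (2*x + 5)*log(2*x + 5) + C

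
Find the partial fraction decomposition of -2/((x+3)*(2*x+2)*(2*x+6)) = 1/(8*(x + 3)) + 1/(4*(x + 3)^2) - 1/(8*(x + 1))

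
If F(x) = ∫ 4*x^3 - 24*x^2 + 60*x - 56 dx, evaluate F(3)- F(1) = 0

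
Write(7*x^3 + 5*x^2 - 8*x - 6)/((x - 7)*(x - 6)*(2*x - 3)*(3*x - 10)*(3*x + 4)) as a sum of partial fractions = -41/(65450*(3*x + 4)) + 3809/(6776*(3*x - 10)) - 30/(2057*(2*x - 3)) - 91/(88*(x - 6)) + 2584/(3025*(x - 7))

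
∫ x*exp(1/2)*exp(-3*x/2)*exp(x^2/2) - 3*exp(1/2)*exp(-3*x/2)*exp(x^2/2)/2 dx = exp(x^2/2 - 3*x/2 + 1/2) + C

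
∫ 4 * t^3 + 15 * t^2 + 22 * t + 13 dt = t^4 + 5*t^3 + 11*t^2 + 13*t + C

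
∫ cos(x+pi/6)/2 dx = sin(x + pi/6)/2 + C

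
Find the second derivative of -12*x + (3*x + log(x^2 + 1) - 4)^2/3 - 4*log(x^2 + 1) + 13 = (18*x^4 + 12*x^3 - 4*x^2*log(x^2 + 1) + 84*x^2 + 36*x + 4*log(x^2 + 1) - 22)/(3*x^4 + 6*x^2 + 3)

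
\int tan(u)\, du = log(sec(u)) + C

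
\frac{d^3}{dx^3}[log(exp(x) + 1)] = (-exp(2*x) + exp(x))/(exp(3*x) + 3*exp(2*x) + 3*exp(x) + 1)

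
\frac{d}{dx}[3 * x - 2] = 3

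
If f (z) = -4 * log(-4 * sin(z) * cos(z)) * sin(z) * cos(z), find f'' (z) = (2*(1 - cos(4*z))*log(-sin(2*z)/2) + 4*(1 - cos(4*z))*log(2) - 4*sin(z)^4 - 4*cos(z)^4 - 3*cos(4*z) + 3)/(sin(z)*cos(z))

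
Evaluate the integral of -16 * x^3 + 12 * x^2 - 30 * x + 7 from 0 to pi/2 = -(-pi/2 + 2 + pi^2/2)^2 - 3*pi^2/2 + 4 + 3*pi/2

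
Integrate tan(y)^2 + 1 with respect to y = tan(y) + C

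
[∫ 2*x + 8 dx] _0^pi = (-4 + 2*pi)*(pi/2 + 5) + 20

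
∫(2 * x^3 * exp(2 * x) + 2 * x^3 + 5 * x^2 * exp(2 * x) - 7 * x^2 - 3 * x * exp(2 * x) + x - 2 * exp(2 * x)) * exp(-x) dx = -2*(-2*x^3 + x^2 + x + 1)*sinh(x) + C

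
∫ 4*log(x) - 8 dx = 4*x*(log(x) - 3) + C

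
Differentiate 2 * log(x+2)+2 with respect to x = 2/(x + 2)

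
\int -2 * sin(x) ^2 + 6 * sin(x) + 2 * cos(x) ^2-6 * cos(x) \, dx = (sqrt(2)*sin(x + pi/4) - 3)^2 + C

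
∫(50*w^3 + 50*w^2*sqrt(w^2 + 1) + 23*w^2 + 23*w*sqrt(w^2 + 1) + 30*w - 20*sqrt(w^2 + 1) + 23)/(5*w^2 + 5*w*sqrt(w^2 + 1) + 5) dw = 5*w^2 + 23*w/5 - 4*log(w + sqrt(w^2 + 1)) + C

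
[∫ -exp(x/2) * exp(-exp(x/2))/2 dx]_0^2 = -exp(-1) + exp(-E)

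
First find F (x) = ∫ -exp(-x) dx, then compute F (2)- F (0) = -1 + exp(-2)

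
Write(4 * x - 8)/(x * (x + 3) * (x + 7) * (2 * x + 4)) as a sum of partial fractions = 9/(70*(x + 7)) - 5/(6*(x + 3)) + 4/(5*(x + 2)) - 2/(21*x)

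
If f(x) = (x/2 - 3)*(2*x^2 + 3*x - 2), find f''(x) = 6*x - 9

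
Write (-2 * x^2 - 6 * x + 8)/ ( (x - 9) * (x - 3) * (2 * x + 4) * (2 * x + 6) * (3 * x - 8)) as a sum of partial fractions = -225/(2261*(3*x - 8)) + 1/(612*(x + 3)) - 3/(770*(x + 2)) + 7/(180*(x - 3)) - 13/(3762*(x - 9))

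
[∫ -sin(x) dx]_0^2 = -1 + cos(2)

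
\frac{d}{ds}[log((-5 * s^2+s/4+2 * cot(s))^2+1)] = (1600*s^3 + 320*s^2*cot(s)^2 + 200*s^2 - 16*s*cot(s)^2 - 640*s*cot(s) - 14*s - 128*cot(s)^3 - 112*cot(s))/(400*s^4 - 40*s^3 - 320*s^2*cot(s) + s^2 + 16*s*cot(s) + 64*cot(s)^2 + 16)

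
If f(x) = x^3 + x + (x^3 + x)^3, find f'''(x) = 504*x^6 + 630*x^4 + 180*x^2 + 12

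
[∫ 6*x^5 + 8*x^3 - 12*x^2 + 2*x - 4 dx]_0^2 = 60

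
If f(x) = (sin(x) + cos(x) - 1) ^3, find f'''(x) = -27*sqrt(2)*sin(3*x + pi/4)/2 + 24*cos(2*x) - 9*sqrt(2)*cos(x + pi/4)/2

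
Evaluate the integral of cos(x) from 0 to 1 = sin(1)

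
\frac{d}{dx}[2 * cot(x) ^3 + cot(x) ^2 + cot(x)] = -1 - 2/tan(x) - 7/tan(x)^2 - 2/tan(x)^3 - 6/tan(x)^4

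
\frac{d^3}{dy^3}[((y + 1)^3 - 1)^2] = 120*y^3 + 360*y^2 + 360*y + 108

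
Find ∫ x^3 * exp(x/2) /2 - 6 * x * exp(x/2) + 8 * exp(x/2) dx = (x - 2)^3*exp(x/2) + C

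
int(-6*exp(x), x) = -6*exp(x) + C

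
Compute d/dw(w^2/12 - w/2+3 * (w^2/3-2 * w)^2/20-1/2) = w^3/15 - 3*w^2/5 + 41*w/30 - 1/2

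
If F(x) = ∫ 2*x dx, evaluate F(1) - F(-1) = 0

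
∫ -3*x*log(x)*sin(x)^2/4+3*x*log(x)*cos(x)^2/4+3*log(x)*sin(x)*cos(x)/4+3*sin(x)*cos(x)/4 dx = 3*x*log(x)*sin(2*x)/8 + C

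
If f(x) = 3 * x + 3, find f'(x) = 3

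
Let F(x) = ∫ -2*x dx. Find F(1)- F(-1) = 0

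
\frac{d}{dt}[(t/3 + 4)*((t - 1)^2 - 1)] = t^2 + 20*t/3 - 8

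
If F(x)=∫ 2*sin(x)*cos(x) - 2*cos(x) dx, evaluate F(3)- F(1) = -(1 - sin(1))^2 + (1 - sin(3))^2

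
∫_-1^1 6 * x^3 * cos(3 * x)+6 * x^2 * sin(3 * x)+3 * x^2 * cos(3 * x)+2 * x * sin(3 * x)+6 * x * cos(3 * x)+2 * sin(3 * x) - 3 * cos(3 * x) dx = 0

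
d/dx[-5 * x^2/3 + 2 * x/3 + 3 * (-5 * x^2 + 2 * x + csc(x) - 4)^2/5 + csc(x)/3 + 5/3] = 60*x^3 + 6*x^2*cot(x)*csc(x) - 36*x^2 - 12*x*cot(x)*csc(x)/5 - 12*x*csc(x) + 742*x/15 - 6*cot(x)*csc(x)^2/5 + 67*cot(x)*csc(x)/15 + 12*csc(x)/5 - 134/15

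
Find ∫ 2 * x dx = x^2 + C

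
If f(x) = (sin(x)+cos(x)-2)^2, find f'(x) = 2*cos(2*x) - 4*sqrt(2)*cos(x + pi/4)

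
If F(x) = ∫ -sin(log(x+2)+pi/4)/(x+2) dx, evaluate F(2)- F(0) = cos(pi/4 + log(4)) - cos(log(2) + pi/4)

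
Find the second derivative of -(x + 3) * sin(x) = x*sin(x) + 3*sin(x) - 2*cos(x)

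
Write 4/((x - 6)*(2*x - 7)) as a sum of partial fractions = -8/(5*(2*x - 7)) + 4/(5*(x - 6))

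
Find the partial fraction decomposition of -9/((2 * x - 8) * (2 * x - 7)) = 9/(2*x - 7) - 9/(2*(x - 4))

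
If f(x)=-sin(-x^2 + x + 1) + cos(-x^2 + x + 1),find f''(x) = -4*sqrt(2)*x^2*sin(x^2 - x - 1 + pi/4) + 4*sqrt(2)*x*sin(x^2 - x - 1 + pi/4) + 3*sin(-x^2 + x + 1) + cos(-x^2 + x + 1)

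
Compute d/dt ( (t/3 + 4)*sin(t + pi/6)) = t*cos(t + pi/6)/3 + sin(t + pi/6)/3 + 4*cos(t + pi/6)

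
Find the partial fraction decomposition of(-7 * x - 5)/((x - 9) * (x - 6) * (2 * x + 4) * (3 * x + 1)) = -9/(665*(3*x + 1)) - 9/(880*(x + 2)) + 47/(912*(x - 6)) - 17/(462*(x - 9))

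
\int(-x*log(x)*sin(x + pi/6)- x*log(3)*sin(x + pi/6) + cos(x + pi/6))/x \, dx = log(3*x)*cos(x + pi/6) + C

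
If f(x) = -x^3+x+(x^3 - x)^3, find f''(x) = 72*x^7 - 126*x^5 + 60*x^3 - 12*x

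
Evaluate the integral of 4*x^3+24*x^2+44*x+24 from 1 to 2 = 161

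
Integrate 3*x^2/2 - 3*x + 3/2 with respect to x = x^3/2 - 3*x^2/2 + 3*x/2 + C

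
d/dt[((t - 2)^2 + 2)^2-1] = 4*t^3 - 24*t^2 + 56*t - 48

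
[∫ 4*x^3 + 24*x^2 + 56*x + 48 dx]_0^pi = -36 + (2 + (2 + pi)^2)^2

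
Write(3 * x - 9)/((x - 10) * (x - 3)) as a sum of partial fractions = 3/(x - 10)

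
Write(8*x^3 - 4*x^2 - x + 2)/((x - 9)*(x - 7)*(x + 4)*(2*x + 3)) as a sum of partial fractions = -52/(357*(2*x + 3)) + 114/(143*(x + 4)) - 2543/(374*(x - 7)) + 5501/(546*(x - 9))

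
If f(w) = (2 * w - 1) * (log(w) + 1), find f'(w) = (2*w*log(w) + 4*w - 1)/w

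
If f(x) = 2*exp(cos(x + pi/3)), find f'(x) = -2*exp(cos(x + pi/3))*sin(x + pi/3)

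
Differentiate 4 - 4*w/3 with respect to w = -4/3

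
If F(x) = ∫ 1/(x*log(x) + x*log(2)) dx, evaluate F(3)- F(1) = -log(log(2)) + log(log(6))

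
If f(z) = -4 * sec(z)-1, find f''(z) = 4/cos(z) - 8/cos(z)^3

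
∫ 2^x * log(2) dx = 2^x + C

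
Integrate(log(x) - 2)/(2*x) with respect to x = (log(x) - 2)^2/4 + C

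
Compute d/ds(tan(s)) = cos(s)^(-2)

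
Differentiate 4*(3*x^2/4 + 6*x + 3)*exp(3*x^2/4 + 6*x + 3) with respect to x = 9*x^3*exp(3*x^2/4 + 6*x + 3)/2 + 54*x^2*exp(3*x^2/4 + 6*x + 3) + 168*x*exp(3*x^2/4 + 6*x + 3) + 96*exp(3*x^2/4 + 6*x + 3)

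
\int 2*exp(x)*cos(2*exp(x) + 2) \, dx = sin(2*exp(x) + 2) + C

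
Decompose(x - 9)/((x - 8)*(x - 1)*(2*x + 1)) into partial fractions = -38/(51*(2*x + 1)) + 8/(21*(x - 1)) - 1/(119*(x - 8))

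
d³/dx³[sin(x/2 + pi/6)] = -cos(x/2 + pi/6)/8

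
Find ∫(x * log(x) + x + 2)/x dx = (x + 2)*log(x) + C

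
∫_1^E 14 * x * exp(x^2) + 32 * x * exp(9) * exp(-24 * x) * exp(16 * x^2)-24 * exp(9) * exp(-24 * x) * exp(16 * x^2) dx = -8*E + 7*exp(exp(2)) + exp((3 - 4*E)^2)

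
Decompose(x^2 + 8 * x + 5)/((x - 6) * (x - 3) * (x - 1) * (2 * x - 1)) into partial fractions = -74/(55*(2*x - 1)) + 7/(5*(x - 1)) - 19/(15*(x - 3)) + 89/(165*(x - 6))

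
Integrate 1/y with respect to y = log(-12*y) + C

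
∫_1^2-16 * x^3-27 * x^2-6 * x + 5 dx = -127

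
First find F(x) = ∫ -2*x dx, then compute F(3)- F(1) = -8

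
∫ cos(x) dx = sin(x) + C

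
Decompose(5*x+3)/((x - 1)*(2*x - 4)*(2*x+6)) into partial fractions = -3/(20*(x + 3)) - 1/(2*(x - 1)) + 13/(20*(x - 2))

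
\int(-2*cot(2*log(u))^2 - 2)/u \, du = cot(2*log(u)) + C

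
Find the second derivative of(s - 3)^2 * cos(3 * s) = -9*s^2*cos(3*s) - 12*s*sin(3*s) + 54*s*cos(3*s) + 36*sin(3*s) - 79*cos(3*s)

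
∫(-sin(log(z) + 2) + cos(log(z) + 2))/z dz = sqrt(2)*sin(log(z) + pi/4 + 2) + C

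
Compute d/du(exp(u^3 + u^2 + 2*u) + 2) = 3*u^2*exp(u^3 + u^2 + 2*u) + 2*u*exp(u^3 + u^2 + 2*u) + 2*exp(u^3 + u^2 + 2*u)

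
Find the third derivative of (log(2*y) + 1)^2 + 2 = (4*log(y) - 2 + 4*log(2))/y^3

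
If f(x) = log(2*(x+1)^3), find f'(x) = 3/(x + 1)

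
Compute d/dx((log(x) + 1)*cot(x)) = (-x*log(x)/sin(x)^2 - x/sin(x)^2 + 1/tan(x))/x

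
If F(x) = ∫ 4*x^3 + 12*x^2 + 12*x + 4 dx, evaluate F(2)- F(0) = 80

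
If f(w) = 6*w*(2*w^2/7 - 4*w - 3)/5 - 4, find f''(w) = 72*w/35 - 48/5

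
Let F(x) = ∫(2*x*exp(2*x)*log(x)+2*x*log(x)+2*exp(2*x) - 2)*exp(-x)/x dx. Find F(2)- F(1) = 2*(-exp(-2) + exp(2))*log(2)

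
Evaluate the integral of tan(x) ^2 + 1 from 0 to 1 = tan(1)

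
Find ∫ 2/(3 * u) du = 2*log(3*u)/3 + C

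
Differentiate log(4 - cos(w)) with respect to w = -sin(w)/(cos(w) - 4)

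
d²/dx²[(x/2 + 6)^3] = 3*x/4 + 9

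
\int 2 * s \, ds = s^2 + C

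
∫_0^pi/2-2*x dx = -pi^2/4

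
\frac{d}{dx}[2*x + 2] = 2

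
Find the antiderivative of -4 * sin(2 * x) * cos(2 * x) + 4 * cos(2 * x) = -(sin(2*x) - 1)^2 + C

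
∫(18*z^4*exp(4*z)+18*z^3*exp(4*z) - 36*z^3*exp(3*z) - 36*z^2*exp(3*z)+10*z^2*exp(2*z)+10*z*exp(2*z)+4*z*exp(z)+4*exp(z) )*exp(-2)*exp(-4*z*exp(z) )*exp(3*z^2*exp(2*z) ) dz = (3*z^2*exp(2*z) - 4*z*exp(z) - 2)*exp(3*z^2*exp(2*z) - 4*z*exp(z) - 2) + C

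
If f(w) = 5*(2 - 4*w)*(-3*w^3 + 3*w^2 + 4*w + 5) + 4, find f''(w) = 720*w^2 - 540*w - 100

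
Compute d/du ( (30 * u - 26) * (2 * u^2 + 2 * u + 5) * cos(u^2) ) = -120*u^4*sin(u^2) - 16*u^3*sin(u^2) - 196*u^2*sin(u^2) + 180*u^2*cos(u^2) + 260*u*sin(u^2) + 16*u*cos(u^2) + 98*cos(u^2)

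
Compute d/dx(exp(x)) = exp(x)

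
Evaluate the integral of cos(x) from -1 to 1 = 2*sin(1)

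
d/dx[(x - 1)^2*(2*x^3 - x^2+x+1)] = 10*x^4 - 20*x^3 + 15*x^2 - 4*x - 1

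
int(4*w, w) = 2*w^2 + C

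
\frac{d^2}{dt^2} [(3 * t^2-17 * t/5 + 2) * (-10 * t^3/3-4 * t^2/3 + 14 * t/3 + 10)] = -200*t^3 + 88*t^2 + 356*t/5 + 344/15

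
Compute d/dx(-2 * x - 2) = -2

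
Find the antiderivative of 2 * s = s^2 + C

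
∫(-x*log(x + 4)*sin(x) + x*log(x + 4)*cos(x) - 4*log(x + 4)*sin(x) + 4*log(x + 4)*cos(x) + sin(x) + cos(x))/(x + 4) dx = sqrt(2)*log(x + 4)*sin(x + pi/4) + C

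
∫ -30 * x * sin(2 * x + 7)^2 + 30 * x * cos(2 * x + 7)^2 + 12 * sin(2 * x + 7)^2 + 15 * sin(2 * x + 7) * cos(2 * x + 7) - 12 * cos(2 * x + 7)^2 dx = (15*x/2 - 3)*sin(4*x + 14) + C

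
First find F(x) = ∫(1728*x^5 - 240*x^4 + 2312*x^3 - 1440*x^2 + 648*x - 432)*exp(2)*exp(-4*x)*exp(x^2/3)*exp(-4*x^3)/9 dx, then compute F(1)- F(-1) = -124*exp(31/3)/3 - 68*exp(-17/3)/3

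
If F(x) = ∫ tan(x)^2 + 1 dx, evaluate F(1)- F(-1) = 2*tan(1)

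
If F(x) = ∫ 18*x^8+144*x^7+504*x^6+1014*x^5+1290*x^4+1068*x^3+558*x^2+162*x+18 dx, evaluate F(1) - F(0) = 1071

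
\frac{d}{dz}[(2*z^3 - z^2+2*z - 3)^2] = 24*z^5 - 20*z^4 + 36*z^3 - 48*z^2 + 20*z - 12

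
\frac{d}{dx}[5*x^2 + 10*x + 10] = 10*x + 10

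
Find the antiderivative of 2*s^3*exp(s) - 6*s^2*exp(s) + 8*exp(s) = 2*(s - 2)^3*exp(s) + C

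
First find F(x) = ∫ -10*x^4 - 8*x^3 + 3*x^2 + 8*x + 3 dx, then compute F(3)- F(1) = -580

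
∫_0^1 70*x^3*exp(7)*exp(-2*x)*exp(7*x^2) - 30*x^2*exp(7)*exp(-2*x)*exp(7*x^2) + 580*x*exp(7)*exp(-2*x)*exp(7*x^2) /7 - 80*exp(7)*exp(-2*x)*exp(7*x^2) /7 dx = -5*exp(7) + 60*exp(12)/7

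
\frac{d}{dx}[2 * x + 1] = 2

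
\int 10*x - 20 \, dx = 5*x^2 - 20*x + C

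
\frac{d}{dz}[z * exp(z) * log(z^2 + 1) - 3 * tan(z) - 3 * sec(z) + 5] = (z^3*exp(z)*log(z^2 + 1) + z^2*exp(z)*log(z^2 + 1) + 2*z^2*exp(z) - 3*z^2*sin(z)/cos(z)^2 - 3*z^2/cos(z)^2 + z*exp(z)*log(z^2 + 1) + exp(z)*log(z^2 + 1) - 3*sin(z)/cos(z)^2 - 3/cos(z)^2)/(z^2 + 1)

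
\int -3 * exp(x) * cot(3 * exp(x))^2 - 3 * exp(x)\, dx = cot(3*exp(x)) + C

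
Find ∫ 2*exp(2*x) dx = exp(2*x) + C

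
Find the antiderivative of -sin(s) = cos(s) + C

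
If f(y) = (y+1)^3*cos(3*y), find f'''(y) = 27*y^3*sin(3*y) - 81*sqrt(2)*y^2*cos(3*y + pi/4) + 27*y*sin(3*y) - 162*y*cos(3*y) - 27*sin(3*y) - 75*cos(3*y)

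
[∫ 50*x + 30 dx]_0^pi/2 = -9 + (3 + 5*pi/2)^2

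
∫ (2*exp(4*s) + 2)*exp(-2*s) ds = 2*sinh(2*s) + C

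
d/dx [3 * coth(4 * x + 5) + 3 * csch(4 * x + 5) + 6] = -12*(cosh(4*x + 5) + 1)/sinh(4*x + 5)^2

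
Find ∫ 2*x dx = x^2 + C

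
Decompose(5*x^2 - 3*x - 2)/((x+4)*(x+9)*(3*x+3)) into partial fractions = 43/(12*(x + 9)) - 2/(x + 4) + 1/(12*(x + 1))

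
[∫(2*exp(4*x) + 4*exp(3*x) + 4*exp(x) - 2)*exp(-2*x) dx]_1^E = -(-exp(-1) + 2 + E)^2 + (-exp(-E) + 2 + exp(E))^2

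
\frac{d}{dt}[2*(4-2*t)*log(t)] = (-4*t*log(t) - 4*t + 8)/t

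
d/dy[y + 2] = 1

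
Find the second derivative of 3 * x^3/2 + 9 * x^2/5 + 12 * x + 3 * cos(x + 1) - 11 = 9*x - 3*cos(x + 1) + 18/5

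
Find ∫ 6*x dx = 3*x^2 + C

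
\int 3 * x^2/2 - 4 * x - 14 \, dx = x^3/2 - 2*x^2 - 14*x + C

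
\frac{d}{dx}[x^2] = 2*x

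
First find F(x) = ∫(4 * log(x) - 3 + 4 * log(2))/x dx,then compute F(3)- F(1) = -3*log(6) - 2*log(2)^2 + 3*log(2) + 2*log(6)^2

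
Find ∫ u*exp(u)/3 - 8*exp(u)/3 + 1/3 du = (u - 9)*(exp(u) + 1)/3 + C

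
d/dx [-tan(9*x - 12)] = -9*tan(9*x - 12)^2 - 9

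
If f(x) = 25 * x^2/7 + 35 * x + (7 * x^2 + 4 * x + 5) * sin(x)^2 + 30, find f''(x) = 14*x^2*cos(2*x) + 28*x*sin(2*x) + 8*x*cos(2*x) + 8*sin(2*x) + 3*cos(2*x) + 99/7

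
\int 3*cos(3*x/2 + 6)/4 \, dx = sin(3*x/2 + 6)/2 + C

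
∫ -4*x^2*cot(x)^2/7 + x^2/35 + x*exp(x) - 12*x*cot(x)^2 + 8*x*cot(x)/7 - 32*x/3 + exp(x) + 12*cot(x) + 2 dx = x*(21*x^2 + 70*x + (60*x + 1260)*cot(x) + 105*exp(x) + 210)/105 + C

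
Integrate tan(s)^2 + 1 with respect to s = tan(s) + C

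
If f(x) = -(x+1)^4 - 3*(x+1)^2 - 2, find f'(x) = -4*x^3 - 12*x^2 - 18*x - 10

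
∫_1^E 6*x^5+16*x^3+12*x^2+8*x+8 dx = -25 + (2 + 2*E + exp(3))^2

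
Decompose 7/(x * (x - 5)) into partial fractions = 7/(5*(x - 5)) - 7/(5*x)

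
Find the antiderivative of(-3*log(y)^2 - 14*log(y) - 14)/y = -(log(y) + 2)^3 - (log(y) + 2)^2 + 2*log(y) + C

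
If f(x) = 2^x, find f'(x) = 2^x*log(2)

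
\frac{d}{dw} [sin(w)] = cos(w)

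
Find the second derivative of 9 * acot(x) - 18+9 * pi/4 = 18*x/(x^4 + 2*x^2 + 1)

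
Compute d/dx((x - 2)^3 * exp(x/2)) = x^3*exp(x/2)/2 - 6*x*exp(x/2) + 8*exp(x/2)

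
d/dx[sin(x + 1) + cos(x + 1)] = -sin(x + 1) + cos(x + 1)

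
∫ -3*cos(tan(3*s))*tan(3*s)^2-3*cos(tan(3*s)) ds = -sin(tan(3*s)) + C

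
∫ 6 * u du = 3*u^2 + C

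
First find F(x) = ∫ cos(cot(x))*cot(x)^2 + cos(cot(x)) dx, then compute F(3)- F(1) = sin(cot(1)) - sin(cot(3))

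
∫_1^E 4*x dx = -2 + 2*exp(2)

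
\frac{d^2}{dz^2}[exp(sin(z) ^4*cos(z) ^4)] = 4*(4*sin(z)^12 - 8*sin(z)^10 + 4*sin(z)^8 - 8*sin(z)^6*cos(z)^6 + 4*sin(z)^4*cos(z)^8 + 16*sin(z)^4 - 16*sin(z)^2 + 3)*exp(sin(z)^4)*exp(-2*sin(z)^6)*exp(sin(z)^8)*sin(z)^2*cos(z)^2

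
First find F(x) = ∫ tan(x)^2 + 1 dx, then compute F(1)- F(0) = tan(1)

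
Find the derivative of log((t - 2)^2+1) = (2*t - 4)/(t^2 - 4*t + 5)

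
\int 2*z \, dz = z^2 + C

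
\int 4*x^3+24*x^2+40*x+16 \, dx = x^4 + 8*x^3 + 20*x^2 + 16*x + C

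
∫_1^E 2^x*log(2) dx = -2 + 2^E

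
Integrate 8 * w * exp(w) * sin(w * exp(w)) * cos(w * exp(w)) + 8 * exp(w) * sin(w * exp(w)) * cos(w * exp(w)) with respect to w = -2*cos(2*w*exp(w)) + C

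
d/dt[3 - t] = -1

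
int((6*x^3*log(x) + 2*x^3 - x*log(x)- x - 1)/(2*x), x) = (2*x^3 - x - 1)*log(x)/2 + C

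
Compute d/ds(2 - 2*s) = -2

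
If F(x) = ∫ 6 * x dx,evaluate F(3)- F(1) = 24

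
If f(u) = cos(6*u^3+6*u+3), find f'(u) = -6*(3*u^2 + 1)*sin(6*u^3 + 6*u + 3)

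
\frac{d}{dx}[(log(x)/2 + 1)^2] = (log(x) + 2)/(2*x)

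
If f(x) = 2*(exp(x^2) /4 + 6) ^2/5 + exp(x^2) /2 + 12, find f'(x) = x*exp(2*x^2)/10 + 17*x*exp(x^2)/5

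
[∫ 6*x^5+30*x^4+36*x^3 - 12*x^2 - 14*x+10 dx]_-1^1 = 24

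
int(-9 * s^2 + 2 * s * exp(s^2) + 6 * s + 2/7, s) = -3*s^3 + 3*s^2 + 2*s/7 + exp(s^2) + C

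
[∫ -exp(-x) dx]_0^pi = -1 + exp(-pi)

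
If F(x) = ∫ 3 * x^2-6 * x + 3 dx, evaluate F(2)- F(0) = 2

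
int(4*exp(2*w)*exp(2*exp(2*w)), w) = exp(2*exp(2*w)) + C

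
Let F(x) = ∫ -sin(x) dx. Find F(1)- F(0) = -1 + cos(1)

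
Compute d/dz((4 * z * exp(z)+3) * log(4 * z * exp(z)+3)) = 4*z*exp(z)*log(4*z*exp(z) + 3) + 4*z*exp(z) + 4*exp(z)*log(4*z*exp(z) + 3) + 4*exp(z)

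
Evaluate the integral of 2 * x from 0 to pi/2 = pi^2/4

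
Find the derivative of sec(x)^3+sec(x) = 3*tan(x)*sec(x)^3 + tan(x)*sec(x)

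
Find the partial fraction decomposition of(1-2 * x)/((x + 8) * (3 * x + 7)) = 1/(3*x + 7) - 1/(x + 8)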